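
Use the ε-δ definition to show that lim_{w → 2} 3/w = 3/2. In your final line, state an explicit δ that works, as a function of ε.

Let ε > 0 be given. We seek δ > 0 such that 0 < |w − 2| < δ implies |3/w − (3/2)| < ε.
|3/w − (3/2)| = 3·|2 − w|/(2·|w|) = 3|w − 2|/(2|w|).
Require δ ≤ 1 so that |w| > 2 − 1 = 1, hence 2|w| > 2.
Then |3/w − (3/2)| < 3|w − 2|/2, which is < ε when |w − 2| < (2/3)ε.
Take δ = min(1, (2/3)ε). Then 0 < |w − 2| < δ gives both |w − 2| < 1 and |w − 2| < (2/3)ε, so |3/w − (3/2)| < ε.

δ = min(1, (2/3)ε)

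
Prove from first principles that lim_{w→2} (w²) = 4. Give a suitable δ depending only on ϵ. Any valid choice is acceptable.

Let ϵ > 0. We seek δ > 0 with 0 < |w − 2| < δ ⇒ |w² − 4| < ϵ.
Factor: w² − 4 = (w − 2)(w + 2), so |w² − 4| = |w − 2|·|w + 2|.
Impose δ ≤ 1 so that |w| < 3; then |w + 2| ≤ 5.
Hence |w² − 4| ≤ 5|w − 2|, which is < ϵ once |w − 2| < ϵ/5.
Take δ = min(1, ϵ/5). If 0 < |w − 2| < δ then both bounds hold and |w² − 4| ≤ 5|w − 2| < 5·(ϵ/5) = ϵ.

δ = min(1, ϵ/5)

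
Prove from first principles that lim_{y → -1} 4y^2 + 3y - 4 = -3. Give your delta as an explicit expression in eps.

delta = min(1, eps/9)

Suppose eps > 0. We want delta > 0 such that 0 < |y + 1| < delta implies |(4y^2 + 3y - 4) + 3| < eps.
(4y^2 + 3y - 4) + 3 = 4y^2 + 3y - 1 = (y + 1)(4y - 1).
So |(4y^2 + 3y - 4) + 3| = |y + 1|·|4y - 1|.
Assume first that |y + 1| < 1, so |y| < 2. Then |4y - 1| ≤ 4·2 + 1 = 9.
Hence |(4y^2 + 3y - 4) + 3| ≤ 9|y + 1| < eps provided |y + 1| < eps/9.
Take delta = min(1, eps/9). Then 0 < |y + 1| < delta gives both |y + 1| < 1 and |y + 1| < eps/9, so |(4y^2 + 3y - 4) + 3| < eps.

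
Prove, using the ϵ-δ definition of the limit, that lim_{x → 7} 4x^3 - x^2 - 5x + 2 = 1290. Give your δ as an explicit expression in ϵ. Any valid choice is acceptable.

δ = min(1, ϵ/656)

Let ϵ > 0 be given. We want δ > 0 such that 0 < |x − 7| < δ implies |(4x^3 - x^2 - 5x + 2) − 1290| < ϵ.
(4x^3 - x^2 - 5x + 2) − 1290 = 4x^3 - x^2 - 5x - 1288 = (x − 7)(4x^2 + 27x + 184).
So |(4x^3 - x^2 - 5x + 2) − 1290| = |x − 7|·|4x^2 + 27x + 184|.
Assume first that |x − 7| < 1, so |x| < 8. Then |4x^2 + 27x + 184| ≤ 4·8^2 + 27·8 + 184 = 656.
Hence |(4x^3 - x^2 - 5x + 2) − 1290| ≤ 656|x − 7| < ϵ provided |x − 7| < ϵ/656.
Choosing δ = min(1, ϵ/656) ensures both conditions, hence |(4x^3 - x^2 - 5x + 2) − 1290| < ϵ.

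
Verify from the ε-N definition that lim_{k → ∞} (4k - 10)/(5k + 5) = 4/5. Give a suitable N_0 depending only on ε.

Fix ε > 0. For k ≥ 1, |(4k - 10)/(5k + 5) − (4/5)| = |-70|/(5(5k + 5)) = 70/(5(5k + 5)).
Since 5k + 5 ≥ 5k for k ≥ 1, this is ≤ 70/(5·5k) = (14/5)/k.
So |(4k - 10)/(5k + 5) − (4/5)| < ε whenever k > (14/5)/ε.
Take N_0 = (14/5)/ε. If k > N_0 then |(4k - 10)/(5k + 5) − (4/5)| ≤ (14/5)/k < ε.

N_0 = (14/5)/ε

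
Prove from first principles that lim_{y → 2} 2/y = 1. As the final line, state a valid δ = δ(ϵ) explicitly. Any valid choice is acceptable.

Let ϵ > 0. We seek δ > 0 such that 0 < |y − 2| < δ implies |2/y − 1| < ϵ.
|2/y − 1| = 2·|2 − y|/(2·|y|) = 2|y − 2|/(2|y|).
Require δ ≤ 1 so that |y| > 2 − 1 = 1, hence 2|y| > 2.
Then |2/y − 1| < 2|y − 2|/2, which is < ϵ when |y − 2| < ϵ.
Take δ = min(1, ϵ). Then 0 < |y − 2| < δ gives both |y − 2| < 1 and |y − 2| < ϵ, so |2/y − 1| < ϵ.

δ = min(1, ϵ)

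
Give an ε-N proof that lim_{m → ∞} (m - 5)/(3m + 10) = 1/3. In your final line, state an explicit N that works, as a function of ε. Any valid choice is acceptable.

Fix ε > 0. For m ≥ 1, |(m - 5)/(3m + 10) − (1/3)| = |-25|/(3(3m + 10)) = 25/(3(3m + 10)).
Since 3m + 10 ≥ 3m for m ≥ 1, this is ≤ 25/(3·3m) = (25/9)/m.
So |(m - 5)/(3m + 10) − (1/3)| < ε whenever m > (25/9)/ε.
Take N = (25/9)/ε. If m > N then |(m - 5)/(3m + 10) − (1/3)| ≤ (25/9)/m < ε.

N = (25/9)/ε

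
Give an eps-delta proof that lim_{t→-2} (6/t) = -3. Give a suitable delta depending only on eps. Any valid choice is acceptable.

Let eps > 0. We seek delta > 0 such that 0 < |t + 2| < delta implies |6/t + 3| < eps.
|6/t + 3| = 6·|-2 − t|/(2·|t|) = 6|t + 2|/(2|t|).
Require delta ≤ 1 so that |t| > 2 − 1 = 1, hence 2|t| > 2.
Then |6/t + 3| < 6|t + 2|/2, which is < eps when |t + 2| < (1/3)eps.
Take delta = min(1, (1/3)eps). Then 0 < |t + 2| < delta gives both |t + 2| < 1 and |t + 2| < (1/3)eps, so |6/t + 3| < eps.

delta = min(1, (1/3)eps)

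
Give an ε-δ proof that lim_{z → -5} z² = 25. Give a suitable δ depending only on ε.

Let ε > 0. We seek δ > 0 with 0 < |z + 5| < δ ⇒ |z² − 25| < ε.
Factor: z² − 25 = (z + 5)(z - 5), so |z² − 25| = |z + 5|·|z - 5|.
Restrict δ ≤ 1. Then |z + 5| < 1 gives |z| < 6, so by the triangle inequality |z - 5| ≤ 6 + 5 = 11.
Hence |z² − 25| ≤ 11|z + 5|, which is < ε once |z + 5| < ε/11.
Take δ = min(1, ε/11). If 0 < |z + 5| < δ then both bounds hold and |z² − 25| ≤ 11|z + 5| < 11·(ε/11) = ε.

δ = min(1, ε/11)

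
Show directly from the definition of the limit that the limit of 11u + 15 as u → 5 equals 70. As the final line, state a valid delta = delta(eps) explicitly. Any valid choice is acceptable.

delta = eps/11

Suppose eps > 0. We need delta > 0 so that 0 < |u − 5| < delta implies |(11u + 15) − 70| < eps.
|(11u + 15) − 70| = |11u - 55| = 11|u − 5|.
Thus it suffices that |u − 5| < eps/11.
Choosing delta = eps/11 gives |(11u + 15) − 70| = 11|u − 5| < eps whenever |u − 5| < delta.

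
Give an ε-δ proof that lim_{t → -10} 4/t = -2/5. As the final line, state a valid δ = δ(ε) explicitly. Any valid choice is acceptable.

Fix ε > 0. We seek δ > 0 such that 0 < |t + 10| < δ implies |4/t + 2/5| < ε.
|4/t + 2/5| = 4·|-10 − t|/(10·|t|) = 4|t + 10|/(10|t|).
Require δ ≤ 5 so that |t| > 10 − 5 = 5, hence 10|t| > 50.
Then |4/t + 2/5| < 4|t + 10|/50, which is < ε when |t + 10| < (25/2)ε.
Take δ = min(5, (25/2)ε). Then 0 < |t + 10| < δ gives both |t + 10| < 5 and |t + 10| < (25/2)ε, so |4/t + 2/5| < ε.

δ = min(5, (25/2)ε)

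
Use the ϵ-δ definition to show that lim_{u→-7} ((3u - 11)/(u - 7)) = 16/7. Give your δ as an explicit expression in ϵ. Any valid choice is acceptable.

Fix ϵ > 0. We want δ > 0 with 0 < |u + 7| < δ ⇒ |(3u - 11)/(u - 7) − (16/7)| < ϵ.
Combining over a common denominator, (3u - 11)/(u - 7) − (16/7) = [(3u - 11)·(-14) − (-32)·(u - 7)] / [(-14)·(u - 7)] = -10(u + 7) / ((-14)(u - 7)).
So |(3u - 11)/(u - 7) − (16/7)| = 10|u + 7| / (14·|u − 7|).
Require δ ≤ 7, so |u − 7| ≥ |-14| − |u + 7| > 14 − 7 = 7.
Hence |(3u - 11)/(u - 7) − (16/7)| < 10|u + 7|/(14·7) = (5/49)|u + 7|, which is < ϵ once |u + 7| < (49/5)ϵ.
Take δ = min(7, (49/5)ϵ). Then 0 < |u + 7| < δ forces both bounds, so |(3u - 11)/(u - 7) − (16/7)| < ϵ.

δ = min(7, (49/5)ϵ)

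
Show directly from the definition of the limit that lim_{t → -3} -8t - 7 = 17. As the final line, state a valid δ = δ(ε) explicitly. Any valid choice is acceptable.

δ = ε/8

Let ε > 0. We need δ > 0 so that 0 < |t + 3| < δ implies |(-8t - 7) − 17| < ε.
|(-8t - 7) − 17| = |-8t - 24| = 8|t + 3|.
So 8|t + 3| < ε exactly when |t + 3| < ε/8.
Choosing δ = ε/8 gives |(-8t - 7) − 17| = 8|t + 3| < ε whenever |t + 3| < δ.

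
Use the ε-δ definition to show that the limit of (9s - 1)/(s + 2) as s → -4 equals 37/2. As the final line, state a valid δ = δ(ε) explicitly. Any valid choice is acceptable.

δ = min(1, (2/19)ε)

Fix ε > 0. We want δ > 0 with 0 < |s + 4| < δ ⇒ |(9s - 1)/(s + 2) − (37/2)| < ε.
Combining over a common denominator, (9s - 1)/(s + 2) − (37/2) = [(9s - 1)·(-2) − (-37)·(s + 2)] / [(-2)·(s + 2)] = 19(s + 4) / ((-2)(s + 2)).
So |(9s - 1)/(s + 2) − (37/2)| = 19|s + 4| / (2·|s + 2|).
Require δ ≤ 1, so |s + 2| ≥ |-2| − |s + 4| > 2 − 1 = 1.
Hence |(9s - 1)/(s + 2) − (37/2)| < 19|s + 4|/(2·1) = (19/2)|s + 4|, which is < ε once |s + 4| < (2/19)ε.
Take δ = min(1, (2/19)ε). Then 0 < |s + 4| < δ forces both bounds, so |(9s - 1)/(s + 2) − (37/2)| < ε.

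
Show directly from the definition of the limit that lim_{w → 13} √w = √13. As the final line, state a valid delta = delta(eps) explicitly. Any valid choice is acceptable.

Let eps > 0 be given. We want delta > 0 such that 0 < |w − 13| < delta implies |√w − √13| < eps.
Rationalise: √w − √13 = (w − 13)/(√w + √13), so |√w − √13| = |w − 13|/(√w + √13).
Restrict delta ≤ 13 so that |w − 13| < 13 forces w > 0, and then √w + √13 > √13.
Hence |√w − √13| < |w − 13|/√13, which is < eps once |w − 13| < √13·eps.
Take delta = min(13, √13·eps). If 0 < |w − 13| < delta then w > 0 and |√w − √13| < |w − 13|/√13 < eps.

delta = min(13, √13·eps)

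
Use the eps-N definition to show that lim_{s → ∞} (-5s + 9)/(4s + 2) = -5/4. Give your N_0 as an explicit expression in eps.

Suppose eps > 0. We seek N_0 > 0 such that s > N_0 implies |(-5s + 9)/(4s + 2) + 5/4| < eps.
(-5s + 9)/(4s + 2) + 5/4 = (4(-5s + 9) − (-5)(4s + 2)) / (4(4s + 2)) = 46/(4(4s + 2)).
For s > 0 we have 4s + 2 > 4s, so |(-5s + 9)/(4s + 2) + 5/4| = 46/(4(4s + 2)) < 46/(4·4s) = (23/8)/s.
Thus |(-5s + 9)/(4s + 2) + 5/4| < eps whenever s > (23/8)/eps.
Take N_0 = (23/8)/eps. If s > N_0 then |(-5s + 9)/(4s + 2) + 5/4| < (23/8)/s < eps.

N_0 = (23/8)/eps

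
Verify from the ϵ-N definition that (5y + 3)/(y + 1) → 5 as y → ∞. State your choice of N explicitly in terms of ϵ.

Let ϵ > 0. We seek N > 0 such that y > N implies |(5y + 3)/(y + 1) − 5| < ϵ.
(5y + 3)/(y + 1) − 5 = ((5y + 3) − 5(y + 1)) / ((y + 1)) = -2/((y + 1)).
For y > 0 we have y + 1 > y, so |(5y + 3)/(y + 1) − 5| = 2/((y + 1)) < 2/(y) = 2/y.
Thus |(5y + 3)/(y + 1) − 5| < ϵ whenever y > 2/ϵ.
Take N = 2/ϵ. If y > N then |(5y + 3)/(y + 1) − 5| < 2/y < ϵ.

N = 2/ϵ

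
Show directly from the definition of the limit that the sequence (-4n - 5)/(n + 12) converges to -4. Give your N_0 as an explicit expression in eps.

Let eps > 0. For n ≥ 1, |(-4n - 5)/(n + 12) + 4| = |43|/((n + 12)) = 43/((n + 12)).
Since n + 12 ≥ n for n ≥ 1, this is ≤ 43/(n) = 43/n.
So |(-4n - 5)/(n + 12) + 4| < eps whenever n > 43/eps.
Take N_0 = 43/eps. If n > N_0 then |(-4n - 5)/(n + 12) + 4| ≤ 43/n < eps.

N_0 = 43/eps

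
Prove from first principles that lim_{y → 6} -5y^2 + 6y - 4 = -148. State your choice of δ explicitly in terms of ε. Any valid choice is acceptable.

Let ε > 0. We want δ > 0 such that 0 < |y − 6| < δ implies |(-5y^2 + 6y - 4) + 148| < ε.
(-5y^2 + 6y - 4) + 148 = -5y^2 + 6y + 144 = (y − 6)(-5y - 24).
So |(-5y^2 + 6y - 4) + 148| = |y − 6|·|-5y - 24|.
Assume first that |y − 6| < 2, so |y| < 8. Then |-5y - 24| ≤ 5·8 + 24 = 64.
Hence |(-5y^2 + 6y - 4) + 148| ≤ 64|y − 6| < ε provided |y − 6| < ε/64.
Take δ = min(2, ε/64). Then 0 < |y − 6| < δ gives both |y − 6| < 2 and |y − 6| < ε/64, so |(-5y^2 + 6y - 4) + 148| < ε.

δ = min(2, ε/64)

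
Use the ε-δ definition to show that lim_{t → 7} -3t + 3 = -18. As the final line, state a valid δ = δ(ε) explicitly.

δ = ε/3

Suppose ε > 0. We need δ > 0 so that 0 < |t − 7| < δ implies |(-3t + 3) + 18| < ε.
Since (-3t + 3) + 18 = -3(t − 7), we have |(-3t + 3) + 18| = 3|t − 7|.
Thus it suffices that |t − 7| < ε/3.
Choosing δ = ε/3 gives |(-3t + 3) + 18| = 3|t − 7| < ε whenever |t − 7| < δ.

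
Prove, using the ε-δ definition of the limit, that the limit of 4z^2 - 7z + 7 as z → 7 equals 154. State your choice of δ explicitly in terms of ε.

δ = min(2, ε/57)

Let ε > 0. We want δ > 0 such that 0 < |z − 7| < δ implies |(4z^2 - 7z + 7) − 154| < ε.
(4z^2 - 7z + 7) − 154 = 4z^2 - 7z - 147 = (z − 7)(4z + 21).
So |(4z^2 - 7z + 7) − 154| = |z − 7|·|4z + 21|.
Assume first that |z − 7| < 2, so |z| < 9. Then |4z + 21| ≤ 4·9 + 21 = 57.
Hence |(4z^2 - 7z + 7) − 154| ≤ 57|z − 7| < ε provided |z − 7| < ε/57.
Choosing δ = min(2, ε/57) ensures both conditions, hence |(4z^2 - 7z + 7) − 154| < ε.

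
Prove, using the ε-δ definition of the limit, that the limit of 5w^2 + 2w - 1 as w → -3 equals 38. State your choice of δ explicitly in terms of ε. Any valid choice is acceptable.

δ = min(1, ε/33)

Fix ε > 0. We want δ > 0 such that 0 < |w + 3| < δ implies |(5w^2 + 2w - 1) − 38| < ε.
(5w^2 + 2w - 1) − 38 = 5w^2 + 2w - 39 = (w + 3)(5w - 13).
So |(5w^2 + 2w - 1) − 38| = |w + 3|·|5w - 13|.
Assume first that |w + 3| < 1, so |w| < 4. Then |5w - 13| ≤ 5·4 + 13 = 33.
Hence |(5w^2 + 2w - 1) − 38| ≤ 33|w + 3| < ε provided |w + 3| < ε/33.
Take δ = min(1, ε/33). Then 0 < |w + 3| < δ gives both |w + 3| < 1 and |w + 3| < ε/33, so |(5w^2 + 2w - 1) − 38| < ε.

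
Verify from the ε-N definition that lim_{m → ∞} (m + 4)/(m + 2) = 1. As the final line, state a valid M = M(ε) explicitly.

Let ε > 0 be given. For m ≥ 1, |(m + 4)/(m + 2) − 1| = |2|/((m + 2)) = 2/((m + 2)).
Since m + 2 ≥ m for m ≥ 1, this is ≤ 2/(m) = 2/m.
So |(m + 4)/(m + 2) − 1| < ε whenever m > 2/ε.
Take M = 2/ε. If m > M then |(m + 4)/(m + 2) − 1| ≤ 2/m < ε.

M = 2/ε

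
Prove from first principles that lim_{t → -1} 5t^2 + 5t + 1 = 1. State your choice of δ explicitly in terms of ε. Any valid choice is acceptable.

Suppose ε > 0. We want δ > 0 such that 0 < |t + 1| < δ implies |(5t^2 + 5t + 1) − 1| < ε.
(5t^2 + 5t + 1) − 1 = 5t^2 + 5t = (t + 1)(5t).
So |(5t^2 + 5t + 1) − 1| = |t + 1|·|5t|.
Require δ ≤ 2. Then |t + 1| < 2 gives |t| < 3, and by the triangle inequality |5t| ≤ 5·3 = 15.
Hence |(5t^2 + 5t + 1) − 1| ≤ 15|t + 1| < ε provided |t + 1| < ε/15.
Take δ = min(2, ε/15). Then 0 < |t + 1| < δ gives both |t + 1| < 2 and |t + 1| < ε/15, so |(5t^2 + 5t + 1) − 1| < ε.

δ = min(2, ε/15)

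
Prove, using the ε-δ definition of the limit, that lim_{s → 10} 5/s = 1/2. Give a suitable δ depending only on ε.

Let ε > 0 be given. We seek δ > 0 such that 0 < |s − 10| < δ implies |5/s − (1/2)| < ε.
|5/s − (1/2)| = 5·|10 − s|/(10·|s|) = 5|s − 10|/(10|s|).
Restrict δ ≤ 5. Then |s − 10| < 5 gives |s| > 5, so 10|s| > 50.
Then |5/s − (1/2)| < 5|s − 10|/50, which is < ε when |s − 10| < 10ε.
Take δ = min(5, 10ε). Then 0 < |s − 10| < δ gives both |s − 10| < 5 and |s − 10| < 10ε, so |5/s − (1/2)| < ε.

δ = min(5, 10ε)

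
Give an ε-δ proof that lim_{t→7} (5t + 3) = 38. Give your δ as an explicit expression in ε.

δ = ε/5

Let ε > 0. We need δ > 0 so that 0 < |t − 7| < δ implies |(5t + 3) − 38| < ε.
|(5t + 3) − 38| = |5t - 35| = 5|t − 7|.
Thus it suffices that |t − 7| < ε/5.
Choosing δ = ε/5 gives |(5t + 3) − 38| = 5|t − 7| < ε whenever |t − 7| < δ.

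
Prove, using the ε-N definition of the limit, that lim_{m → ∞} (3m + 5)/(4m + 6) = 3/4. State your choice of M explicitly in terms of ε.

M = (1/8)/ε

Let ε > 0. For m ≥ 1, |(3m + 5)/(4m + 6) − (3/4)| = |2|/(4(4m + 6)) = 2/(4(4m + 6)).
Since 4m + 6 ≥ 4m for m ≥ 1, this is ≤ 2/(4·4m) = (1/8)/m.
So |(3m + 5)/(4m + 6) − (3/4)| < ε whenever m > (1/8)/ε.
Take M = (1/8)/ε. If m > M then |(3m + 5)/(4m + 6) − (3/4)| ≤ (1/8)/m < ε.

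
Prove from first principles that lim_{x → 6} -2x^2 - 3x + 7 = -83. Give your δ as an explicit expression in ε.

Fix ε > 0. We want δ > 0 such that 0 < |x − 6| < δ implies |(-2x^2 - 3x + 7) + 83| < ε.
(-2x^2 - 3x + 7) + 83 = -2x^2 - 3x + 90 = (x − 6)(-2x - 15).
So |(-2x^2 - 3x + 7) + 83| = |x − 6|·|-2x - 15|.
Assume first that |x − 6| < 2, so |x| < 8. Then |-2x - 15| ≤ 2·8 + 15 = 31.
Hence |(-2x^2 - 3x + 7) + 83| ≤ 31|x − 6| < ε provided |x − 6| < ε/31.
Choosing δ = min(2, ε/31) ensures both conditions, hence |(-2x^2 - 3x + 7) + 83| < ε.

δ = min(2, ε/31)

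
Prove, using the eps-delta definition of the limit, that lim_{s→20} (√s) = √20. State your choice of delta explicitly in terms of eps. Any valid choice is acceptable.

Let eps > 0 be given. We want delta > 0 such that 0 < |s − 20| < delta implies |√s − √20| < eps.
Multiplying by the conjugate, |√s − √20| = |s − 20|/(√s + √20).
Restrict delta ≤ 20 so that |s − 20| < 20 forces s > 0, and then √s + √20 > √20.
Hence |√s − √20| < |s − 20|/√20, which is < eps once |s − 20| < √20·eps.
Take delta = min(20, √20·eps). If 0 < |s − 20| < delta then s > 0 and |√s − √20| < |s − 20|/√20 < eps.

delta = min(20, √20·eps)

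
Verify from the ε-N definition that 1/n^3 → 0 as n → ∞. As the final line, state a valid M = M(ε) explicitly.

Fix ε > 0. For n ≥ 1, |1/n^3 − 0| = 1/n^3.
1/n^3 < ε ⇔ n^3 > 1/ε ⇔ n > (1/ε)^{1/3}.
Take M = (1/ε)^{1/3}. Then n > M implies 1/n^3 < ε.

M = (1/ε)^{1/3}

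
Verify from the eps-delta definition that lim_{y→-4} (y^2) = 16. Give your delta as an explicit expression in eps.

delta = min(2, eps/10)

Suppose eps > 0. We seek delta > 0 with 0 < |y + 4| < delta ⇒ |y^2 − 16| < eps.
Factor: y^2 − 16 = (y + 4)(y - 4), so |y^2 − 16| = |y + 4|·|y - 4|.
Restrict delta ≤ 2. Then |y + 4| < 2 gives |y| < 6, so by the triangle inequality |y - 4| ≤ 6 + 4 = 10.
Hence |y^2 − 16| ≤ 10|y + 4|, which is < eps once |y + 4| < eps/10.
Take delta = min(2, eps/10). If 0 < |y + 4| < delta then both bounds hold and |y^2 − 16| ≤ 10|y + 4| < 10·(eps/10) = eps.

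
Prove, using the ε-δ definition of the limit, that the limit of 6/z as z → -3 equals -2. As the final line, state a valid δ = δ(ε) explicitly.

δ = min(3/2, (3/4)ε)

Fix ε > 0. We seek δ > 0 such that 0 < |z + 3| < δ implies |6/z + 2| < ε.
|6/z + 2| = 6·|-3 − z|/(3·|z|) = 6|z + 3|/(3|z|).
Require δ ≤ 3/2 so that |z| > 3 − 3/2 = 3/2, hence 3|z| > 9/2.
Then |6/z + 2| < 6|z + 3|/(9/2), which is < ε when |z + 3| < (3/4)ε.
Take δ = min(3/2, (3/4)ε). Then 0 < |z + 3| < δ gives both |z + 3| < 3/2 and |z + 3| < (3/4)ε, so |6/z + 2| < ε.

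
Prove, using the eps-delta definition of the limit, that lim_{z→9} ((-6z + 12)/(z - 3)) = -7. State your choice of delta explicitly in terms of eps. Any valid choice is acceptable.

delta = min(3, 3eps)

Let eps > 0 be given. We want delta > 0 with 0 < |z − 9| < delta ⇒ |(-6z + 12)/(z - 3) + 7| < eps.
Combining over a common denominator, (-6z + 12)/(z - 3) + 7 = [(-6z + 12)·6 − (-42)·(z - 3)] / [6·(z - 3)] = 6(z − 9) / (6(z - 3)).
So |(-6z + 12)/(z - 3) + 7| = 6|z − 9| / (6·|z − 3|).
Restrict delta ≤ 3. Then |z − 9| < 3 gives |z − 3| = |(z − 9) + 6| ≥ 6 − 3 = 3.
Hence |(-6z + 12)/(z - 3) + 7| < 6|z − 9|/(6·3) = (1/3)|z − 9|, which is < eps once |z − 9| < 3eps.
Take delta = min(3, 3eps). Then 0 < |z − 9| < delta forces both bounds, so |(-6z + 12)/(z - 3) + 7| < eps.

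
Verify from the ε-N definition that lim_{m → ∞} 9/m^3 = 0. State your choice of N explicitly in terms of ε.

Suppose ε > 0. For m ≥ 1, |9/m^3 − 0| = 9/m^3.
9/m^3 < ε ⇔ m^3 > 9/ε ⇔ m > (9/ε)^{1/3}.
Take N = (9/ε)^{1/3}. Then m > N implies 9/m^3 < ε.

N = (9/ε)^{1/3}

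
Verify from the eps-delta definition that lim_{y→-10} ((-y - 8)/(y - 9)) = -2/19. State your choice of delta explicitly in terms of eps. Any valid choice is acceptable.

Suppose eps > 0. We want delta > 0 with 0 < |y + 10| < delta ⇒ |(-y - 8)/(y - 9) + 2/19| < eps.
Combining over a common denominator, (-y - 8)/(y - 9) + 2/19 = [(-y - 8)·(-19) − 2·(y - 9)] / [(-19)·(y - 9)] = 17(y + 10) / ((-19)(y - 9)).
So |(-y - 8)/(y - 9) + 2/19| = 17|y + 10| / (19·|y − 9|).
Require delta ≤ 19/2, so |y − 9| ≥ |-19| − |y + 10| > 19 − 19/2 = 19/2.
Hence |(-y - 8)/(y - 9) + 2/19| < 17|y + 10|/(19·(19/2)) = (34/361)|y + 10|, which is < eps once |y + 10| < (361/34)eps.
Take delta = min(19/2, (361/34)eps). Then 0 < |y + 10| < delta forces both bounds, so |(-y - 8)/(y - 9) + 2/19| < eps.

delta = min(19/2, (361/34)eps)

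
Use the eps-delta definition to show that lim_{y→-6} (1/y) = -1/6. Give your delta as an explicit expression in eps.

Let eps > 0. We seek delta > 0 such that 0 < |y + 6| < delta implies |1/y + 1/6| < eps.
|1/y + 1/6| = |-6 − y|/(6·|y|) = |y + 6|/(6|y|).
Require delta ≤ 3 so that |y| > 6 − 3 = 3, hence 6|y| > 18.
Then |1/y + 1/6| < |y + 6|/18, which is < eps when |y + 6| < 18eps.
Take delta = min(3, 18eps). Then 0 < |y + 6| < delta gives both |y + 6| < 3 and |y + 6| < 18eps, so |1/y + 1/6| < eps.

delta = min(3, 18eps)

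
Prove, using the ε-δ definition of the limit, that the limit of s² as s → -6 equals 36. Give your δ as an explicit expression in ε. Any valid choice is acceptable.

Let ε > 0. We seek δ > 0 with 0 < |s + 6| < δ ⇒ |s² − 36| < ε.
Factor: s² − 36 = (s + 6)(s - 6), so |s² − 36| = |s + 6|·|s - 6|.
Impose δ ≤ 1 so that |s| < 7; then |s - 6| ≤ 13.
Hence |s² − 36| ≤ 13|s + 6|, which is < ε once |s + 6| < ε/13.
Take δ = min(1, ε/13). If 0 < |s + 6| < δ then both bounds hold and |s² − 36| ≤ 13|s + 6| < 13·(ε/13) = ε.

δ = min(1, ε/13)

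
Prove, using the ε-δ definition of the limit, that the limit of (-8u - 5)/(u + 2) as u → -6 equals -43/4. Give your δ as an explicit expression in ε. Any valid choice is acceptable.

Suppose ε > 0. We want δ > 0 with 0 < |u + 6| < δ ⇒ |(-8u - 5)/(u + 2) + 43/4| < ε.
Combining over a common denominator, (-8u - 5)/(u + 2) + 43/4 = [(-8u - 5)·(-4) − 43·(u + 2)] / [(-4)·(u + 2)] = -11(u + 6) / ((-4)(u + 2)).
So |(-8u - 5)/(u + 2) + 43/4| = 11|u + 6| / (4·|u + 2|).
Require δ ≤ 2, so |u + 2| ≥ |-4| − |u + 6| > 4 − 2 = 2.
Hence |(-8u - 5)/(u + 2) + 43/4| < 11|u + 6|/(4·2) = (11/8)|u + 6|, which is < ε once |u + 6| < (8/11)ε.
Take δ = min(2, (8/11)ε). Then 0 < |u + 6| < δ forces both bounds, so |(-8u - 5)/(u + 2) + 43/4| < ε.

δ = min(2, (8/11)ε)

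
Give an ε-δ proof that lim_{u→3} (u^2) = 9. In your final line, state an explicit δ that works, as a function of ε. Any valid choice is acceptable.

δ = min(1, ε/7)

Fix ε > 0. We seek δ > 0 with 0 < |u − 3| < δ ⇒ |u^2 − 9| < ε.
Factor: u^2 − 9 = (u − 3)(u + 3), so |u^2 − 9| = |u − 3|·|u + 3|.
Impose δ ≤ 1 so that |u| < 4; then |u + 3| ≤ 7.
Hence |u^2 − 9| ≤ 7|u − 3|, which is < ε once |u − 3| < ε/7.
Take δ = min(1, ε/7). If 0 < |u − 3| < δ then both bounds hold and |u^2 − 9| ≤ 7|u − 3| < 7·(ε/7) = ε.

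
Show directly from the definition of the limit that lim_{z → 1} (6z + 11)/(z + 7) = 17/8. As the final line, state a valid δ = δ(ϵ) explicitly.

Let ϵ > 0. We want δ > 0 with 0 < |z − 1| < δ ⇒ |(6z + 11)/(z + 7) − (17/8)| < ϵ.
Combining over a common denominator, (6z + 11)/(z + 7) − (17/8) = [(6z + 11)·8 − 17·(z + 7)] / [8·(z + 7)] = 31(z − 1) / (8(z + 7)).
So |(6z + 11)/(z + 7) − (17/8)| = 31|z − 1| / (8·|z + 7|).
Restrict δ ≤ 4. Then |z − 1| < 4 gives |z + 7| = |(z − 1) + 8| ≥ 8 − 4 = 4.
Hence |(6z + 11)/(z + 7) − (17/8)| < 31|z − 1|/(8·4) = (31/32)|z − 1|, which is < ϵ once |z − 1| < (32/31)ϵ.
Take δ = min(4, (32/31)ϵ). Then 0 < |z − 1| < δ forces both bounds, so |(6z + 11)/(z + 7) − (17/8)| < ϵ.

δ = min(4, (32/31)ϵ)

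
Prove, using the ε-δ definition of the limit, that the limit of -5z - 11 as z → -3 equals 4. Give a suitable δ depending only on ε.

Suppose ε > 0. We need δ > 0 so that 0 < |z + 3| < δ implies |(-5z - 11) − 4| < ε.
|(-5z - 11) − 4| = |-5z - 15| = 5|z + 3|.
Thus it suffices that |z + 3| < ε/5.
Take δ = ε/5. If 0 < |z + 3| < δ then |(-5z - 11) − 4| = 5|z + 3| < 5·(ε/5) = ε.

δ = ε/5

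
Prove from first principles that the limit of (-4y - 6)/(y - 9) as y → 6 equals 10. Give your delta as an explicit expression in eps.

delta = min(3/2, (3/28)eps)

Suppose eps > 0. We want delta > 0 with 0 < |y − 6| < delta ⇒ |(-4y - 6)/(y - 9) − 10| < eps.
Combining over a common denominator, (-4y - 6)/(y - 9) − 10 = [(-4y - 6)·(-3) − (-30)·(y - 9)] / [(-3)·(y - 9)] = 42(y − 6) / ((-3)(y - 9)).
So |(-4y - 6)/(y - 9) − 10| = 42|y − 6| / (3·|y − 9|).
Restrict delta ≤ 3/2. Then |y − 6| < 3/2 gives |y − 9| = |(y − 6) + (-3)| ≥ 3 − 3/2 = 3/2.
Hence |(-4y - 6)/(y - 9) − 10| < 42|y − 6|/(3·(3/2)) = (28/3)|y − 6|, which is < eps once |y − 6| < (3/28)eps.
Take delta = min(3/2, (3/28)eps). Then 0 < |y − 6| < delta forces both bounds, so |(-4y - 6)/(y - 9) − 10| < eps.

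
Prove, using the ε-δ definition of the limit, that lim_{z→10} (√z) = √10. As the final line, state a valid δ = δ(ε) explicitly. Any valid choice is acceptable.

δ = min(10, √10·ε)

Let ε > 0. We want δ > 0 such that 0 < |z − 10| < δ implies |√z − √10| < ε.
Multiplying by the conjugate, |√z − √10| = |z − 10|/(√z + √10).
Restrict δ ≤ 10 so that |z − 10| < 10 forces z > 0, and then √z + √10 > √10.
Hence |√z − √10| < |z − 10|/√10, which is < ε once |z − 10| < √10·ε.
Take δ = min(10, √10·ε). If 0 < |z − 10| < δ then z > 0 and |√z − √10| < |z − 10|/√10 < ε.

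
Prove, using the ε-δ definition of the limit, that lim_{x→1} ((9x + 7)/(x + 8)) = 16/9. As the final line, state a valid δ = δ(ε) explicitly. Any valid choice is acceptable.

δ = min(9/2, (81/130)ε)

Let ε > 0 be given. We want δ > 0 with 0 < |x − 1| < δ ⇒ |(9x + 7)/(x + 8) − (16/9)| < ε.
Combining over a common denominator, (9x + 7)/(x + 8) − (16/9) = [(9x + 7)·9 − 16·(x + 8)] / [9·(x + 8)] = 65(x − 1) / (9(x + 8)).
So |(9x + 7)/(x + 8) − (16/9)| = 65|x − 1| / (9·|x + 8|).
Restrict δ ≤ 9/2. Then |x − 1| < 9/2 gives |x + 8| = |(x − 1) + 9| ≥ 9 − 9/2 = 9/2.
Hence |(9x + 7)/(x + 8) − (16/9)| < 65|x − 1|/(9·(9/2)) = (130/81)|x − 1|, which is < ε once |x − 1| < (81/130)ε.
Take δ = min(9/2, (81/130)ε). Then 0 < |x − 1| < δ forces both bounds, so |(9x + 7)/(x + 8) − (16/9)| < ε.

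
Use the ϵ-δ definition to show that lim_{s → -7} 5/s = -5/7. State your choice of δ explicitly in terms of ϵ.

Suppose ϵ > 0. We seek δ > 0 such that 0 < |s + 7| < δ implies |5/s + 5/7| < ϵ.
|5/s + 5/7| = 5·|-7 − s|/(7·|s|) = 5|s + 7|/(7|s|).
Require δ ≤ 7/2 so that |s| > 7 − 7/2 = 7/2, hence 7|s| > 49/2.
Then |5/s + 5/7| < 5|s + 7|/(49/2), which is < ϵ when |s + 7| < (49/10)ϵ.
Take δ = min(7/2, (49/10)ϵ). Then 0 < |s + 7| < δ gives both |s + 7| < 7/2 and |s + 7| < (49/10)ϵ, so |5/s + 5/7| < ϵ.

δ = min(7/2, (49/10)ϵ)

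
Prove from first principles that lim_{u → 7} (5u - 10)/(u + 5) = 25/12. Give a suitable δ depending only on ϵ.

Suppose ϵ > 0. We want δ > 0 with 0 < |u − 7| < δ ⇒ |(5u - 10)/(u + 5) − (25/12)| < ϵ.
Combining over a common denominator, (5u - 10)/(u + 5) − (25/12) = [(5u - 10)·12 − 25·(u + 5)] / [12·(u + 5)] = 35(u − 7) / (12(u + 5)).
So |(5u - 10)/(u + 5) − (25/12)| = 35|u − 7| / (12·|u + 5|).
Require δ ≤ 6, so |u + 5| ≥ |12| − |u − 7| > 12 − 6 = 6.
Hence |(5u - 10)/(u + 5) − (25/12)| < 35|u − 7|/(12·6) = (35/72)|u − 7|, which is < ϵ once |u − 7| < (72/35)ϵ.
Take δ = min(6, (72/35)ϵ). Then 0 < |u − 7| < δ forces both bounds, so |(5u - 10)/(u + 5) − (25/12)| < ϵ.

δ = min(6, (72/35)ϵ)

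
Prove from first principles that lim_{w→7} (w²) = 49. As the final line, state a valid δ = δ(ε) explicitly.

δ = min(1, ε/15)

Let ε > 0. We seek δ > 0 with 0 < |w − 7| < δ ⇒ |w² − 49| < ε.
Factor: w² − 49 = (w − 7)(w + 7), so |w² − 49| = |w − 7|·|w + 7|.
Restrict δ ≤ 1. Then |w − 7| < 1 gives |w| < 8, so by the triangle inequality |w + 7| ≤ 8 + 7 = 15.
Hence |w² − 49| ≤ 15|w − 7|, which is < ε once |w − 7| < ε/15.
Take δ = min(1, ε/15). If 0 < |w − 7| < δ then both bounds hold and |w² − 49| ≤ 15|w − 7| < 15·(ε/15) = ε.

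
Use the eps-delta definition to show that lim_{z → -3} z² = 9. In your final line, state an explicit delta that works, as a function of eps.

Suppose eps > 0. We seek delta > 0 with 0 < |z + 3| < delta ⇒ |z² − 9| < eps.
Factor: z² − 9 = (z + 3)(z - 3), so |z² − 9| = |z + 3|·|z - 3|.
Restrict delta ≤ 2. Then |z + 3| < 2 gives |z| < 5, so by the triangle inequality |z - 3| ≤ 5 + 3 = 8.
Hence |z² − 9| ≤ 8|z + 3|, which is < eps once |z + 3| < eps/8.
Take delta = min(2, eps/8). If 0 < |z + 3| < delta then both bounds hold and |z² − 9| ≤ 8|z + 3| < 8·(eps/8) = eps.

delta = min(2, eps/8)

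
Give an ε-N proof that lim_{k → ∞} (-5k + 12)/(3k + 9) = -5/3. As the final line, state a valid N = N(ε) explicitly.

Let ε > 0 be given. For k ≥ 1, |(-5k + 12)/(3k + 9) + 5/3| = |81|/(3(3k + 9)) = 81/(3(3k + 9)).
Since 3k + 9 ≥ 3k for k ≥ 1, this is ≤ 81/(3·3k) = 9/k.
So |(-5k + 12)/(3k + 9) + 5/3| < ε whenever k > 9/ε.
Take N = 9/ε. If k > N then |(-5k + 12)/(3k + 9) + 5/3| ≤ 9/k < ε.

N = 9/ε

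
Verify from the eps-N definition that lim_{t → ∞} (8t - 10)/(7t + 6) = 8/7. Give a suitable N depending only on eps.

Fix eps > 0. We seek N > 0 such that t > N implies |(8t - 10)/(7t + 6) − (8/7)| < eps.
(8t - 10)/(7t + 6) − (8/7) = (7(8t - 10) − 8(7t + 6)) / (7(7t + 6)) = -118/(7(7t + 6)).
For t > 0 we have 7t + 6 > 7t, so |(8t - 10)/(7t + 6) − (8/7)| = 118/(7(7t + 6)) < 118/(7·7t) = (118/49)/t.
Thus |(8t - 10)/(7t + 6) − (8/7)| < eps whenever t > (118/49)/eps.
Take N = (118/49)/eps. If t > N then |(8t - 10)/(7t + 6) − (8/7)| < (118/49)/t < eps.

N = (118/49)/eps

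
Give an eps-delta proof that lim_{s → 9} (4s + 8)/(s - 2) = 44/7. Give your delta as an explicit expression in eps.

Let eps > 0. We want delta > 0 with 0 < |s − 9| < delta ⇒ |(4s + 8)/(s - 2) − (44/7)| < eps.
Combining over a common denominator, (4s + 8)/(s - 2) − (44/7) = [(4s + 8)·7 − 44·(s - 2)] / [7·(s - 2)] = -16(s − 9) / (7(s - 2)).
So |(4s + 8)/(s - 2) − (44/7)| = 16|s − 9| / (7·|s − 2|).
Require delta ≤ 7/2, so |s − 2| ≥ |7| − |s − 9| > 7 − 7/2 = 7/2.
Hence |(4s + 8)/(s - 2) − (44/7)| < 16|s − 9|/(7·(7/2)) = (32/49)|s − 9|, which is < eps once |s − 9| < (49/32)eps.
Take delta = min(7/2, (49/32)eps). Then 0 < |s − 9| < delta forces both bounds, so |(4s + 8)/(s - 2) − (44/7)| < eps.

delta = min(7/2, (49/32)eps)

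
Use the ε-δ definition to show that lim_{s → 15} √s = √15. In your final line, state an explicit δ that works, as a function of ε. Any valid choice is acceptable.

Fix ε > 0. We want δ > 0 such that 0 < |s − 15| < δ implies |√s − √15| < ε.
Multiplying by the conjugate, |√s − √15| = |s − 15|/(√s + √15).
Restrict δ ≤ 15 so that |s − 15| < 15 forces s > 0, and then √s + √15 > √15.
Hence |√s − √15| < |s − 15|/√15, which is < ε once |s − 15| < √15·ε.
Take δ = min(15, √15·ε). If 0 < |s − 15| < δ then s > 0 and |√s − √15| < |s − 15|/√15 < ε.

δ = min(15, √15·ε)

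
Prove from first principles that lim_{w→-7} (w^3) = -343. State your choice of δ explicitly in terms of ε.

Fix ε > 0. We seek δ > 0 with 0 < |w + 7| < δ ⇒ |w^3 + 343| < ε.
Factor: w^3 + 343 = (w + 7)(w^2 - 7w + 49), so |w^3 + 343| = |w + 7|·|w^2 - 7w + 49|.
Restrict δ ≤ 1. Then |w + 7| < 1 gives |w| < 8, so by the triangle inequality |w^2 - 7w + 49| ≤ 8^2 + 7·8 + 49 = 169.
Hence |w^3 + 343| ≤ 169|w + 7|, which is < ε once |w + 7| < ε/169.
Take δ = min(1, ε/169). If 0 < |w + 7| < δ then both bounds hold and |w^3 + 343| ≤ 169|w + 7| < 169·(ε/169) = ε.

δ = min(1, ε/169)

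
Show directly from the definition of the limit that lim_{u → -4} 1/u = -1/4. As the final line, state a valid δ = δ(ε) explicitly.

δ = min(2, 8ε)

Let ε > 0 be given. We seek δ > 0 such that 0 < |u + 4| < δ implies |1/u + 1/4| < ε.
|1/u + 1/4| = |-4 − u|/(4·|u|) = |u + 4|/(4|u|).
Require δ ≤ 2 so that |u| > 4 − 2 = 2, hence 4|u| > 8.
Then |1/u + 1/4| < |u + 4|/8, which is < ε when |u + 4| < 8ε.
Take δ = min(2, 8ε). Then 0 < |u + 4| < δ gives both |u + 4| < 2 and |u + 4| < 8ε, so |1/u + 1/4| < ε.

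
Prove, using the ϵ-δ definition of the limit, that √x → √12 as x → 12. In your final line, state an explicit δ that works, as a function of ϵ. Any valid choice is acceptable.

δ = min(12, √12·ϵ)

Let ϵ > 0. We want δ > 0 such that 0 < |x − 12| < δ implies |√x − √12| < ϵ.
Multiplying by the conjugate, |√x − √12| = |x − 12|/(√x + √12).
Restrict δ ≤ 12 so that |x − 12| < 12 forces x > 0, and then √x + √12 > √12.
Hence |√x − √12| < |x − 12|/√12, which is < ϵ once |x − 12| < √12·ϵ.
Take δ = min(12, √12·ϵ). If 0 < |x − 12| < δ then x > 0 and |√x − √12| < |x − 12|/√12 < ϵ.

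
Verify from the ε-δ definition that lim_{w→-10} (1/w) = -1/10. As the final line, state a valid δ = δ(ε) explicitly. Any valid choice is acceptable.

δ = min(5, 50ε)

Fix ε > 0. We seek δ > 0 such that 0 < |w + 10| < δ implies |1/w + 1/10| < ε.
|1/w + 1/10| = |-10 − w|/(10·|w|) = |w + 10|/(10|w|).
Require δ ≤ 5 so that |w| > 10 − 5 = 5, hence 10|w| > 50.
Then |1/w + 1/10| < |w + 10|/50, which is < ε when |w + 10| < 50ε.
Take δ = min(5, 50ε). Then 0 < |w + 10| < δ gives both |w + 10| < 5 and |w + 10| < 50ε, so |1/w + 1/10| < ε.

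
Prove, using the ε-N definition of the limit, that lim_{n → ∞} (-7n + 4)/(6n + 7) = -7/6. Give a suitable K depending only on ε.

K = (73/36)/ε

Suppose ε > 0. For n ≥ 1, |(-7n + 4)/(6n + 7) + 7/6| = |73|/(6(6n + 7)) = 73/(6(6n + 7)).
Since 6n + 7 ≥ 6n for n ≥ 1, this is ≤ 73/(6·6n) = (73/36)/n.
So |(-7n + 4)/(6n + 7) + 7/6| < ε whenever n > (73/36)/ε.
Take K = (73/36)/ε. If n > K then |(-7n + 4)/(6n + 7) + 7/6| ≤ (73/36)/n < ε.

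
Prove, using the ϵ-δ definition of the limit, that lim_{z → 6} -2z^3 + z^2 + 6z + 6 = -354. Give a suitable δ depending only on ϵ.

Let ϵ > 0 be given. We want δ > 0 such that 0 < |z − 6| < δ implies |(-2z^3 + z^2 + 6z + 6) + 354| < ϵ.
(-2z^3 + z^2 + 6z + 6) + 354 = -2z^3 + z^2 + 6z + 360 = (z − 6)(-2z^2 - 11z - 60).
So |(-2z^3 + z^2 + 6z + 6) + 354| = |z − 6|·|-2z^2 - 11z - 60|.
Require δ ≤ 1. Then |z − 6| < 1 gives |z| < 7, and by the triangle inequality |-2z^2 - 11z - 60| ≤ 2·7^2 + 11·7 + 60 = 235.
Hence |(-2z^3 + z^2 + 6z + 6) + 354| ≤ 235|z − 6| < ϵ provided |z − 6| < ϵ/235.
Take δ = min(1, ϵ/235). Then 0 < |z − 6| < δ gives both |z − 6| < 1 and |z − 6| < ϵ/235, so |(-2z^3 + z^2 + 6z + 6) + 354| < ϵ.

δ = min(1, ϵ/235)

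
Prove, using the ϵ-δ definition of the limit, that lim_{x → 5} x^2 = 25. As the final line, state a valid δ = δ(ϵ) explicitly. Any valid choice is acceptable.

Let ϵ > 0. We seek δ > 0 with 0 < |x − 5| < δ ⇒ |x^2 − 25| < ϵ.
Factor: x^2 − 25 = (x − 5)(x + 5), so |x^2 − 25| = |x − 5|·|x + 5|.
Restrict δ ≤ 1. Then |x − 5| < 1 gives |x| < 6, so by the triangle inequality |x + 5| ≤ 6 + 5 = 11.
Hence |x^2 − 25| ≤ 11|x − 5|, which is < ϵ once |x − 5| < ϵ/11.
Take δ = min(1, ϵ/11). If 0 < |x − 5| < δ then both bounds hold and |x^2 − 25| ≤ 11|x − 5| < 11·(ϵ/11) = ϵ.

δ = min(1, ϵ/11)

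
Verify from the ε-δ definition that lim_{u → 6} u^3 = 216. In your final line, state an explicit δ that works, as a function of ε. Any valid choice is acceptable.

Let ε > 0. We seek δ > 0 with 0 < |u − 6| < δ ⇒ |u^3 − 216| < ε.
Factor: u^3 − 216 = (u − 6)(u^2 + 6u + 36), so |u^3 − 216| = |u − 6|·|u^2 + 6u + 36|.
Impose δ ≤ 1 so that |u| < 7; then |u^2 + 6u + 36| ≤ 127.
Hence |u^3 − 216| ≤ 127|u − 6|, which is < ε once |u − 6| < ε/127.
Take δ = min(1, ε/127). If 0 < |u − 6| < δ then both bounds hold and |u^3 − 216| ≤ 127|u − 6| < 127·(ε/127) = ε.

δ = min(1, ε/127)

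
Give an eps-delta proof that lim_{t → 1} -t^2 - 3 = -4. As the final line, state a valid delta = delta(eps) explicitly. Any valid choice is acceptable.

Let eps > 0 be given. We want delta > 0 such that 0 < |t − 1| < delta implies |(-t^2 - 3) + 4| < eps.
(-t^2 - 3) + 4 = -t^2 + 1 = (t − 1)(-t - 1).
So |(-t^2 - 3) + 4| = |t − 1|·|-t - 1|.
Require delta ≤ 1. Then |t − 1| < 1 gives |t| < 2, and by the triangle inequality |-t - 1| ≤ 2 + 1 = 3.
Hence |(-t^2 - 3) + 4| ≤ 3|t − 1| < eps provided |t − 1| < eps/3.
Choosing delta = min(1, eps/3) ensures both conditions, hence |(-t^2 - 3) + 4| < eps.

delta = min(1, eps/3)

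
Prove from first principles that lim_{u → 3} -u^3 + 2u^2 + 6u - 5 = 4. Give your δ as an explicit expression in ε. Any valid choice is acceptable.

δ = min(1, ε/23)

Let ε > 0 be given. We want δ > 0 such that 0 < |u − 3| < δ implies |(-u^3 + 2u^2 + 6u - 5) − 4| < ε.
(-u^3 + 2u^2 + 6u - 5) − 4 = -u^3 + 2u^2 + 6u - 9 = (u − 3)(-u^2 - u + 3).
So |(-u^3 + 2u^2 + 6u - 5) − 4| = |u − 3|·|-u^2 - u + 3|.
Require δ ≤ 1. Then |u − 3| < 1 gives |u| < 4, and by the triangle inequality |-u^2 - u + 3| ≤ 4^2 + 4 + 3 = 23.
Hence |(-u^3 + 2u^2 + 6u - 5) − 4| ≤ 23|u − 3| < ε provided |u − 3| < ε/23.
Take δ = min(1, ε/23). Then 0 < |u − 3| < δ gives both |u − 3| < 1 and |u − 3| < ε/23, so |(-u^3 + 2u^2 + 6u - 5) − 4| < ε.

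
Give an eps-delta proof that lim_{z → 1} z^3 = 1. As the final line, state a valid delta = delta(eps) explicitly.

delta = min(1, eps/7)

Fix eps > 0. We seek delta > 0 with 0 < |z − 1| < delta ⇒ |z^3 − 1| < eps.
Factor: z^3 − 1 = (z − 1)(z^2 + z + 1), so |z^3 − 1| = |z − 1|·|z^2 + z + 1|.
Impose delta ≤ 1 so that |z| < 2; then |z^2 + z + 1| ≤ 7.
Hence |z^3 − 1| ≤ 7|z − 1|, which is < eps once |z − 1| < eps/7.
Take delta = min(1, eps/7). If 0 < |z − 1| < delta then both bounds hold and |z^3 − 1| ≤ 7|z − 1| < 7·(eps/7) = eps.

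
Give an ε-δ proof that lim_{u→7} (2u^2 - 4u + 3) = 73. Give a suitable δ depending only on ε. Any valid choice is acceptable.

Let ε > 0. We want δ > 0 such that 0 < |u − 7| < δ implies |(2u^2 - 4u + 3) − 73| < ε.
(2u^2 - 4u + 3) − 73 = 2u^2 - 4u - 70 = (u − 7)(2u + 10).
So |(2u^2 - 4u + 3) − 73| = |u − 7|·|2u + 10|.
Require δ ≤ 2. Then |u − 7| < 2 gives |u| < 9, and by the triangle inequality |2u + 10| ≤ 2·9 + 10 = 28.
Hence |(2u^2 - 4u + 3) − 73| ≤ 28|u − 7| < ε provided |u − 7| < ε/28.
Choosing δ = min(2, ε/28) ensures both conditions, hence |(2u^2 - 4u + 3) − 73| < ε.

δ = min(2, ε/28)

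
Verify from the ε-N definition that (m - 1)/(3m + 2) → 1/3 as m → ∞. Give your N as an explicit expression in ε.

Suppose ε > 0. For m ≥ 1, |(m - 1)/(3m + 2) − (1/3)| = |-5|/(3(3m + 2)) = 5/(3(3m + 2)).
Since 3m + 2 ≥ 3m for m ≥ 1, this is ≤ 5/(3·3m) = (5/9)/m.
So |(m - 1)/(3m + 2) − (1/3)| < ε whenever m > (5/9)/ε.
Take N = (5/9)/ε. If m > N then |(m - 1)/(3m + 2) − (1/3)| ≤ (5/9)/m < ε.

N = (5/9)/ε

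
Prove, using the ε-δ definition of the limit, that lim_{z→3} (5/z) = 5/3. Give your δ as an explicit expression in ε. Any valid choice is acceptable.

δ = min(3/2, (9/10)ε)

Let ε > 0 be given. We seek δ > 0 such that 0 < |z − 3| < δ implies |5/z − (5/3)| < ε.
|5/z − (5/3)| = 5·|3 − z|/(3·|z|) = 5|z − 3|/(3|z|).
Restrict δ ≤ 3/2. Then |z − 3| < 3/2 gives |z| > 3/2, so 3|z| > 9/2.
Then |5/z − (5/3)| < 5|z − 3|/(9/2), which is < ε when |z − 3| < (9/10)ε.
Take δ = min(3/2, (9/10)ε). Then 0 < |z − 3| < δ gives both |z − 3| < 3/2 and |z − 3| < (9/10)ε, so |5/z − (5/3)| < ε.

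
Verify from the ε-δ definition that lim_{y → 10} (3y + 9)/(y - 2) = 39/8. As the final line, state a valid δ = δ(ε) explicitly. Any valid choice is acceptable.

Let ε > 0 be given. We want δ > 0 with 0 < |y − 10| < δ ⇒ |(3y + 9)/(y - 2) − (39/8)| < ε.
Combining over a common denominator, (3y + 9)/(y - 2) − (39/8) = [(3y + 9)·8 − 39·(y - 2)] / [8·(y - 2)] = -15(y − 10) / (8(y - 2)).
So |(3y + 9)/(y - 2) − (39/8)| = 15|y − 10| / (8·|y − 2|).
Restrict δ ≤ 4. Then |y − 10| < 4 gives |y − 2| = |(y − 10) + 8| ≥ 8 − 4 = 4.
Hence |(3y + 9)/(y - 2) − (39/8)| < 15|y − 10|/(8·4) = (15/32)|y − 10|, which is < ε once |y − 10| < (32/15)ε.
Take δ = min(4, (32/15)ε). Then 0 < |y − 10| < δ forces both bounds, so |(3y + 9)/(y - 2) − (39/8)| < ε.

δ = min(4, (32/15)ε)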